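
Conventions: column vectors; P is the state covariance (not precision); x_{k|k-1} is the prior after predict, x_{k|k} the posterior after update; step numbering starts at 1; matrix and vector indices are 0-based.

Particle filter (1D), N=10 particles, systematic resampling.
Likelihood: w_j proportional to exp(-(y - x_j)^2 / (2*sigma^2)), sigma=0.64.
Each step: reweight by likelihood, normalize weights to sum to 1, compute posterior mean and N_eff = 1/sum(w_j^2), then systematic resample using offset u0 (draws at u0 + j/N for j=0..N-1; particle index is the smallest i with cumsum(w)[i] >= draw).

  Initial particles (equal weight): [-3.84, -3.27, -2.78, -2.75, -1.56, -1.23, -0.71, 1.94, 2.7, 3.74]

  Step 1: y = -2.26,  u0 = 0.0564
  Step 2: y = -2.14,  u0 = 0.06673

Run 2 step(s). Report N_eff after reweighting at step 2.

N_eff = 9.3908

step 1: w=[0.0177, 0.1075, 0.2685, 0.2786, 0.2054, 0.1023, 0.0199, 0.0000, 0.0000, 0.0000]  mean=-2.3928  Neff=4.6585  idx=[1, 2, 2, 2, 3, 3, 3, 4, 4, 5]
step 2: w=[0.0374, 0.1078, 0.1078, 0.1078, 0.1129, 0.1129, 0.1129, 0.1179, 0.1179, 0.0647]  mean=-2.4002  Neff=9.3908  idx=[1, 2, 3, 4, 4, 5, 6, 7, 8, 9]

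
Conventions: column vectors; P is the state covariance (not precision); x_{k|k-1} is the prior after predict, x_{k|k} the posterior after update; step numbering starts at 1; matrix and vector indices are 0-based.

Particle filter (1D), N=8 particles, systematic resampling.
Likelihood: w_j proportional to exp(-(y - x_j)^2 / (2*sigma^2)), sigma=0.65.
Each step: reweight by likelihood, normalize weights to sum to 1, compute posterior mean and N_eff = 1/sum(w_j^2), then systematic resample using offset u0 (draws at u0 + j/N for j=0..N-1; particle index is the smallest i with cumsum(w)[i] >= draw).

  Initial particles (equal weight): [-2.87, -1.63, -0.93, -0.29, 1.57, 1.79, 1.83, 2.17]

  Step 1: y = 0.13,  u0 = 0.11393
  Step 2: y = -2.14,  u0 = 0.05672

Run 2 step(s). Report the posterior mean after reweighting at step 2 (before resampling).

post_mean = -0.6923

step 1: w=[0.0000, 0.0202, 0.2090, 0.6411, 0.0679, 0.0303, 0.0258, 0.0057]  mean=-0.1927  Neff=2.1680  idx=[2, 3, 3, 3, 3, 3, 3, 6]
step 2: w=[0.6285, 0.0619, 0.0619, 0.0619, 0.0619, 0.0619, 0.0619, 0.0000]  mean=-0.6923  Neff=2.3921  idx=[0, 0, 0, 0, 0, 1, 3, 5]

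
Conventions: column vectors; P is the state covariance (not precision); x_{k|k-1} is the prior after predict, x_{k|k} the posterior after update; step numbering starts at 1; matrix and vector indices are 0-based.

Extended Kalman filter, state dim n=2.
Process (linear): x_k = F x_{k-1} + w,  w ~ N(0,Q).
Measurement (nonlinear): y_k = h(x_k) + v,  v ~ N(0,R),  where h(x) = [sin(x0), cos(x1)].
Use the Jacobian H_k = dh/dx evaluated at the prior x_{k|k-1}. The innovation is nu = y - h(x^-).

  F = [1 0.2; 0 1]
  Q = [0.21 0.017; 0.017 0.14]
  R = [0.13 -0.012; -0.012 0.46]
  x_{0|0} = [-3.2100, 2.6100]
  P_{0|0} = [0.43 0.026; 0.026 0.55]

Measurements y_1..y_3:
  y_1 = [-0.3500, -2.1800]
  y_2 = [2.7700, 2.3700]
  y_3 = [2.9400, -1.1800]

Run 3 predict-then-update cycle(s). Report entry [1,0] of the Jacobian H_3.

H_jac[1,0] = 0.0000

step 1: x^-=[-2.6880, 2.6100]  P^-=[0.6724 0.1530; 0.1530 0.6900]  H_jac=[-0.8989 0.0000; 0.0000 -0.5069]  S=[0.6733 0.0577; 0.0577 0.6373]  K=[-0.8942 -0.0407; -0.1584 -0.5345]  nu=[0.0882, -1.3180]  x^+=[-2.7132, 3.3005]  P^+=[0.1288 0.0158; 0.0158 0.4813]
step 2: x^-=[-2.0531, 3.3005]  P^-=[0.3643 0.1290; 0.1290 0.6213]  H_jac=[-0.4638 0.0000; 0.0000 0.1582]  S=[0.2084 -0.0215; -0.0215 0.4755]  K=[-0.8103 0.0063; -0.2672 0.1946]  nu=[3.6559, 3.3574]  x^+=[-4.9943, 2.9772]  P^+=[0.2273 0.0799; 0.0799 0.5861]
step 3: x^-=[-4.3988, 2.9772]  P^-=[0.4927 0.2141; 0.2141 0.7261]  H_jac=[-0.3085 0.0000; 0.0000 -0.1637]  S=[0.1769 -0.0012; -0.0012 0.4795]  K=[-0.8597 -0.0752; -0.3751 -0.2488]  nu=[1.9888, -0.1935]  x^+=[-6.0940, 2.2793]  P^+=[0.3594 0.1484; 0.1484 0.6718]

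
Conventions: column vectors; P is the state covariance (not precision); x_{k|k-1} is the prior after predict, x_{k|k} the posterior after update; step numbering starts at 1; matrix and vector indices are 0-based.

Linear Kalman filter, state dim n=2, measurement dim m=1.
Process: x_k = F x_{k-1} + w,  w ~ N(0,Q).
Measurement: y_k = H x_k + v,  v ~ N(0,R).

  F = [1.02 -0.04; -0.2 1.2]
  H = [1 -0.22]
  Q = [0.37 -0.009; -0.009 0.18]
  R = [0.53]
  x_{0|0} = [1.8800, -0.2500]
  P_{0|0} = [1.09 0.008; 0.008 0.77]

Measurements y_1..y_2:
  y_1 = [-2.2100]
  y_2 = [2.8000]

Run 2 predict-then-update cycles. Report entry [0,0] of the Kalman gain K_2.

K[0,0] = 0.5576

step 1: x^-=[1.9276, -0.6760]  P^-=[1.5046 -0.2585; -0.2585 1.3286]  S=[2.2126]  K=[0.7057; -0.2489]  nu=[-4.2863]  x^+=[-1.0973, 0.3909]  P^+=[0.4027 0.1302; 0.1302 1.1915]
step 2: x^-=[-1.1349, 0.6885]  P^-=[0.7802 0.0121; 0.0121 1.8493]  S=[1.3944]  K=[0.5576; -0.2831]  nu=[4.0863]  x^+=[1.1438, -0.4684]  P^+=[0.3466 0.2322; 0.2322 1.7376]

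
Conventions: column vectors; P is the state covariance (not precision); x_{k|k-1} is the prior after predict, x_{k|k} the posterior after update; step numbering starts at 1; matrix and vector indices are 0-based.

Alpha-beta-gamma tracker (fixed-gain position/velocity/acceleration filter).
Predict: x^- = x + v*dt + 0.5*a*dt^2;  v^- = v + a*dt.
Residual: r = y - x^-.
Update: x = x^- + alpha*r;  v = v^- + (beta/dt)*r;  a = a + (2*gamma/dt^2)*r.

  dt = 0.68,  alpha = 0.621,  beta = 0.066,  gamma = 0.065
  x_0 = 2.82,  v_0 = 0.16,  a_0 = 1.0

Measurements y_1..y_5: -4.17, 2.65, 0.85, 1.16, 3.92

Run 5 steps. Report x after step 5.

x_post = 2.8373

step 1: x_pred=3.1600  r=-7.3300  x^+=-1.3919  v^+=0.1286  a^+=-1.0608
step 2: x_pred=-1.5498  r=4.1998  x^+=1.0583  v^+=-0.1851  a^+=0.1200
step 3: x_pred=0.9601  r=-0.1101  x^+=0.8917  v^+=-0.1143  a^+=0.0890
step 4: x_pred=0.8346  r=0.3254  x^+=1.0367  v^+=-0.0222  a^+=0.1805
step 5: x_pred=1.0633  r=2.8567  x^+=2.8373  v^+=0.3778  a^+=0.9836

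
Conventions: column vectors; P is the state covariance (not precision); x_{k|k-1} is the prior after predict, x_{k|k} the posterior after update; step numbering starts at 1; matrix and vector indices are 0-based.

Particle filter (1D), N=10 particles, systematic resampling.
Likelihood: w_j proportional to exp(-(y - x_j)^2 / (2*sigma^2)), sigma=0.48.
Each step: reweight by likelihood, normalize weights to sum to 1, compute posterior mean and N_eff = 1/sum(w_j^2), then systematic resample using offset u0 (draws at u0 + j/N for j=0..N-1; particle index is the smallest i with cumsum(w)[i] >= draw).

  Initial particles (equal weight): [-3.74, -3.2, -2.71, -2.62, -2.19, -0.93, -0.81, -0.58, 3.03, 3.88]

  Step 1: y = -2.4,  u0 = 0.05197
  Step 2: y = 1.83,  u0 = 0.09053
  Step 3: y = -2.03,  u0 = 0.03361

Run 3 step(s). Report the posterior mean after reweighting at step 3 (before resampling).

step 1: w=[0.0070, 0.0858, 0.2795, 0.3100, 0.3129, 0.0032, 0.0014, 0.0003, 0.0000, 0.0000]  mean=-2.5598  Neff=3.5778  idx=[1, 2, 2, 2, 3, 3, 3, 4, 4, 4]
step 2: w=[0.0000, 0.0000, 0.0000, 0.0000, 0.0001, 0.0001, 0.0001, 0.3332, 0.3332, 0.3332]  mean=-2.1902  Neff=3.0026  idx=[7, 7, 7, 8, 8, 8, 9, 9, 9, 9]
step 3: w=[0.1000, 0.1000, 0.1000, 0.1000, 0.1000, 0.1000, 0.1000, 0.1000, 0.1000, 0.1000]  mean=-2.1900  Neff=10.0000  idx=[0, 1, 2, 3, 4, 5, 6, 7, 8, 9]

post_mean = -2.1900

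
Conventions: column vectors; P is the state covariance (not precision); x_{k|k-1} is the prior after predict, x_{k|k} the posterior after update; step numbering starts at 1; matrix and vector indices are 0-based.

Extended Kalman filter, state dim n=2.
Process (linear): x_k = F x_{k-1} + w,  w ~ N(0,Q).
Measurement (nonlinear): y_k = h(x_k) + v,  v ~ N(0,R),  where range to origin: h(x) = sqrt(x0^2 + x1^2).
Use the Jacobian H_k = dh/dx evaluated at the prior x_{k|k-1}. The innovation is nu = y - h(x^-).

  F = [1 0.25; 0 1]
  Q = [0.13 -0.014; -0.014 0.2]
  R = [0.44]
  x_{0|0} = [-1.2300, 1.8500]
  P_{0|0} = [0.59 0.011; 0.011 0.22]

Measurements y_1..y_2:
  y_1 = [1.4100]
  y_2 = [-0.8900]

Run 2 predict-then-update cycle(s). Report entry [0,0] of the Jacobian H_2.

H_jac[0,0] = -0.1286

step 1: x^-=[-0.7675, 1.8500]  P^-=[0.7392 0.0520; 0.0520 0.4200]  H_jac=[-0.3832 0.9237]  S=[0.8701]  K=[-0.2704; 0.4230]  nu=[-0.5929]  x^+=[-0.6072, 1.5992]  P^+=[0.6756 0.1515; 0.1515 0.2643]
step 2: x^-=[-0.2074, 1.5992]  P^-=[0.8979 0.2036; 0.2036 0.4643]  H_jac=[-0.1286 0.9917]  S=[0.8596]  K=[0.1005; 0.5052]  nu=[-2.5026]  x^+=[-0.4590, 0.3348]  P^+=[0.8892 0.1599; 0.1599 0.2449]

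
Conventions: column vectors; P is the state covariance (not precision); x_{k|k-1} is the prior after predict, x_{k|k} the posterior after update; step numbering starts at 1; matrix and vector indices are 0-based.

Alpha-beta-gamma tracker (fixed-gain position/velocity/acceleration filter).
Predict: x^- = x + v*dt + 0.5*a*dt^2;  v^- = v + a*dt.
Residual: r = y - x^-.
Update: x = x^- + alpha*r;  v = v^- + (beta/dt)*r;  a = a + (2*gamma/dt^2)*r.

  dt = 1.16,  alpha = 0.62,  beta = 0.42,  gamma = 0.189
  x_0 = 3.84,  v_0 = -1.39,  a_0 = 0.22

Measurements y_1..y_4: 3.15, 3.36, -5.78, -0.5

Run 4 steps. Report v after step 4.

step 1: x_pred=2.3756  r=0.7744  x^+=2.8557  v^+=-0.8544  a^+=0.4375
step 2: x_pred=2.1590  r=1.2010  x^+=2.9036  v^+=0.0880  a^+=0.7749
step 3: x_pred=3.5270  r=-9.3070  x^+=-2.2433  v^+=-2.3829  a^+=-1.8396
step 4: x_pred=-6.2452  r=5.7452  x^+=-2.6832  v^+=-2.4367  a^+=-0.2257

v_post = -2.4367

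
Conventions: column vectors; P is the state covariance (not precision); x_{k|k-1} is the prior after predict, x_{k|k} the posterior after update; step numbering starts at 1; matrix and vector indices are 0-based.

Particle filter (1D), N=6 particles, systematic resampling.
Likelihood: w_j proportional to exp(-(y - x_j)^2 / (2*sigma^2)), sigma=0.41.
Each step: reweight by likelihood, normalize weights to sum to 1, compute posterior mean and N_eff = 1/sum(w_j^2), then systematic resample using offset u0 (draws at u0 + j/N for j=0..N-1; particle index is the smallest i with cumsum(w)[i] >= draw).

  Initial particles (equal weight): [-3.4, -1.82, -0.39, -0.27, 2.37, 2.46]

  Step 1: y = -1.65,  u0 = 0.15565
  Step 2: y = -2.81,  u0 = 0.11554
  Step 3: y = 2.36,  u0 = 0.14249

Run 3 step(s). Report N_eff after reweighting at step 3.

N_eff = 6.0000

step 1: w=[0.0001, 0.9866, 0.0096, 0.0037, 0.0000, 0.0000]  mean=-1.8007  Neff=1.0273  idx=[1, 1, 1, 1, 1, 2]
step 2: w=[0.2000, 0.2000, 0.2000, 0.2000, 0.2000, 0.0000]  mean=-1.8200  Neff=5.0000  idx=[0, 1, 2, 3, 3, 4]
step 3: w=[0.1667, 0.1667, 0.1667, 0.1667, 0.1667, 0.1667]  mean=-1.8200  Neff=6.0000  idx=[0, 1, 2, 3, 4, 5]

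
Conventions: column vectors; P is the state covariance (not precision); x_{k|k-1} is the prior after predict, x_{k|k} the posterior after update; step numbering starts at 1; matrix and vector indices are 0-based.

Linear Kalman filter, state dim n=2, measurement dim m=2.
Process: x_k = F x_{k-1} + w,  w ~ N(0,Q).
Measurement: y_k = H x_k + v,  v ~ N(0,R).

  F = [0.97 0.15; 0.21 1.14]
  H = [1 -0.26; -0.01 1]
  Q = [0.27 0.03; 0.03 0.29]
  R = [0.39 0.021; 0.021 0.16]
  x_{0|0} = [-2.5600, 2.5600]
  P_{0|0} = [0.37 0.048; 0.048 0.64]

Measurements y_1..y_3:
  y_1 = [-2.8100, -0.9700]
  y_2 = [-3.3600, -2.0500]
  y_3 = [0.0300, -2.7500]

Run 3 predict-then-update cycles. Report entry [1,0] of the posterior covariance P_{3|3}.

step 1: x^-=[-2.0992, 2.3808]  P^-=[0.6465 0.2694; 0.2694 1.1610]  S=[0.9749 -0.0172; -0.0172 1.3157]  K=[0.5950 0.2076; -0.0177 0.8802]  nu=[-0.0918, -3.3718]  x^+=[-2.8539, -0.5853]  P^+=[0.2489 0.0482; 0.0482 0.1409]
step 2: x^-=[-2.8561, -1.2665]  P^-=[0.5214 0.1596; 0.1596 0.5072]  S=[0.8627 0.0440; 0.0440 0.6641]  K=[0.5463 0.1964; -0.0066 0.7618]  nu=[-0.8332, -0.8120]  x^+=[-3.4707, -1.8796]  P^+=[0.2289 0.0452; 0.0452 0.1222]
step 3: x^-=[-3.6485, -2.8716]  P^-=[0.5013 0.1489; 0.1489 0.4805]  S=[0.8463 0.0403; 0.0403 0.6376]  K=[0.5374 0.1917; -0.0075 0.7518]  nu=[2.9319, 0.0851]  x^+=[-2.0566, -2.8297]  P^+=[0.2251 0.0442; 0.0442 0.1206]

P_post[1,0] = 0.0442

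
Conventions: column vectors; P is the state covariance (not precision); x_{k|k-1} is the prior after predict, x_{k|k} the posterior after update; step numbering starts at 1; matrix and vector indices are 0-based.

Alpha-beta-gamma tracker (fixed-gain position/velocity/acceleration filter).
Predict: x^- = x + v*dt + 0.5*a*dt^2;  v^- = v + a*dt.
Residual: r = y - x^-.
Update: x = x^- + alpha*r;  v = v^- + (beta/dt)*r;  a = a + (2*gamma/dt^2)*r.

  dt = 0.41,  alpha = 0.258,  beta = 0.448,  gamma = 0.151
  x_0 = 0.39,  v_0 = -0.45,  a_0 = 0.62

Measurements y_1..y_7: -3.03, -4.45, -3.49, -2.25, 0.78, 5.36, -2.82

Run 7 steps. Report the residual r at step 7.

resid = -18.9374

step 1: x_pred=0.2576  r=-3.2876  x^+=-0.5906  v^+=-3.7881  a^+=-5.2864
step 2: x_pred=-2.5880  r=-1.8620  x^+=-3.0684  v^+=-7.9901  a^+=-8.6315
step 3: x_pred=-7.0698  r=3.5798  x^+=-6.1462  v^+=-7.6173  a^+=-2.2001
step 4: x_pred=-9.4543  r=7.2043  x^+=-7.5956  v^+=-0.6474  a^+=10.7427
step 5: x_pred=-6.9581  r=7.7381  x^+=-4.9617  v^+=12.2123  a^+=24.6445
step 6: x_pred=2.1168  r=3.2432  x^+=2.9535  v^+=25.8604  a^+=30.4711
step 7: x_pred=16.1174  r=-18.9374  x^+=11.2315  v^+=17.6610  a^+=-3.5508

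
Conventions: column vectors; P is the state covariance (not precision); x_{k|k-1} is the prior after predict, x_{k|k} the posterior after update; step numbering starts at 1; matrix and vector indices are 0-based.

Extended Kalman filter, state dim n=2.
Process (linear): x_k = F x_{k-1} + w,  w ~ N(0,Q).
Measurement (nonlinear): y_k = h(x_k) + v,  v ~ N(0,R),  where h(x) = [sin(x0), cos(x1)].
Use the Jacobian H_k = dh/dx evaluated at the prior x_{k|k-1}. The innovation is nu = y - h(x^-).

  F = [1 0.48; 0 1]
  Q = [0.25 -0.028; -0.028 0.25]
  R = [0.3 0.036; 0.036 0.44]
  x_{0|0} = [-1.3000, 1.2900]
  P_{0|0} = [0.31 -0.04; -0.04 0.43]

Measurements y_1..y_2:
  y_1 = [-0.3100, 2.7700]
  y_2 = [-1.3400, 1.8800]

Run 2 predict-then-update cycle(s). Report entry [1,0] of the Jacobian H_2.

H_jac[1,0] = 0.0000

step 1: x^-=[-0.6808, 1.2900]  P^-=[0.6207 0.1384; 0.1384 0.6800]  H_jac=[0.7771 0.0000; 0.0000 -0.9608]  S=[0.6748 -0.0673; -0.0673 1.0678]  K=[0.7068 -0.0800; 0.0989 -0.6057]  nu=[0.3194, 2.4929]  x^+=[-0.6544, -0.1882]  P^+=[0.2692 0.0101; 0.0101 0.2736]
step 2: x^-=[-0.7447, -0.1882]  P^-=[0.5919 0.1135; 0.1135 0.5236]  H_jac=[0.7353 0.0000; 0.0000 0.1871]  S=[0.6200 0.0516; 0.0516 0.4583]  K=[0.7047 -0.0330; 0.1179 0.2005]  nu=[-0.6622, 0.8977]  x^+=[-1.2411, -0.0863]  P^+=[0.2859 0.0579; 0.0579 0.4942]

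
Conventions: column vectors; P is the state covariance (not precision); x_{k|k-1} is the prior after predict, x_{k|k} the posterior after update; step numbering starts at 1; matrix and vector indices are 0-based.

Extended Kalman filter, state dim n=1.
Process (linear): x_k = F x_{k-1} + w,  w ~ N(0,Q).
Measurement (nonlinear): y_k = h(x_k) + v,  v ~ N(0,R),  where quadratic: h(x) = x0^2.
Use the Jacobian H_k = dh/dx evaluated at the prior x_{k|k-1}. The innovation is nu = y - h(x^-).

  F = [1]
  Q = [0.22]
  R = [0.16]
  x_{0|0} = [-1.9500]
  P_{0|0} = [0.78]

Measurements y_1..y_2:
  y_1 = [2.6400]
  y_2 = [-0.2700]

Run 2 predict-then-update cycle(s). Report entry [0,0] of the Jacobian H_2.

step 1: x^-=[-1.9500]  P^-=[1.0000]  H_jac=[-3.9000]  S=[15.3700]  K=[-0.2537]  nu=[-1.1625]  x^+=[-1.6550]  P^+=[0.0104]
step 2: x^-=[-1.6550]  P^-=[0.2304]  H_jac=[-3.3101]  S=[2.6845]  K=[-0.2841]  nu=[-3.0091]  x^+=[-0.8001]  P^+=[0.0137]

H_jac[0,0] = -3.3101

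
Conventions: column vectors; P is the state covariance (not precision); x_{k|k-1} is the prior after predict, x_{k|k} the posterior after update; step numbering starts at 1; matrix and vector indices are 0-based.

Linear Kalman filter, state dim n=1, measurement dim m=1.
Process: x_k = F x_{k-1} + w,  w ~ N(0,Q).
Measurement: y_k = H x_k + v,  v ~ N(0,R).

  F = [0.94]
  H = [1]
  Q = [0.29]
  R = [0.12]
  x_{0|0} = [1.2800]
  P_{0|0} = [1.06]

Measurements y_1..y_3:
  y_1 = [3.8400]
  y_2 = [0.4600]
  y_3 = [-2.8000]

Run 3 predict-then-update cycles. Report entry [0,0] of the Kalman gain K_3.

K[0,0] = 0.7556

step 1: x^-=[1.2032]  P^-=[1.2266]  S=[1.3466]  K=[0.9109]  nu=[2.6368]  x^+=[3.6050]  P^+=[0.1093]
step 2: x^-=[3.3887]  P^-=[0.3866]  S=[0.5066]  K=[0.7631]  nu=[-2.9287]  x^+=[1.1538]  P^+=[0.0916]
step 3: x^-=[1.0845]  P^-=[0.3709]  S=[0.4909]  K=[0.7556]  nu=[-3.8845]  x^+=[-1.8505]  P^+=[0.0907]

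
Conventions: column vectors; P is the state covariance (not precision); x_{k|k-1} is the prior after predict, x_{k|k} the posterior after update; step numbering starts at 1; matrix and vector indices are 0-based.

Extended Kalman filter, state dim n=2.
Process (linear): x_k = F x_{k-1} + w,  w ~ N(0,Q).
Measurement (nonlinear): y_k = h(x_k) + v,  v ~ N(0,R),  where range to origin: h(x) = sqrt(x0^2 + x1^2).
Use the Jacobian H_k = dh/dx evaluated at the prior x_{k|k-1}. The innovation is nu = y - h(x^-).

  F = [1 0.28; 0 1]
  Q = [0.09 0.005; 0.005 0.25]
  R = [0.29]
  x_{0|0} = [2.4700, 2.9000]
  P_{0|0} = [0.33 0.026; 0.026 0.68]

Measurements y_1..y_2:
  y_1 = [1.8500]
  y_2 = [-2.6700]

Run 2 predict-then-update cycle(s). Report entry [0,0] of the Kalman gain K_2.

K[0,0] = 0.4310

step 1: x^-=[3.2820, 2.9000]  P^-=[0.4879 0.2214; 0.2214 0.9300]  H_jac=[0.7494 0.6622]  S=[1.1914]  K=[0.4299; 0.6561]  nu=[-2.5297]  x^+=[2.1945, 1.2403]  P^+=[0.2677 -0.1147; -0.1147 0.4171]
step 2: x^-=[2.5418, 1.2403]  P^-=[0.3262 0.0071; 0.0071 0.6671]  H_jac=[0.8987 0.4385]  S=[0.6874]  K=[0.4310; 0.4349]  nu=[-5.4982]  x^+=[0.1719, -1.1511]  P^+=[0.1985 -0.1217; -0.1217 0.5371]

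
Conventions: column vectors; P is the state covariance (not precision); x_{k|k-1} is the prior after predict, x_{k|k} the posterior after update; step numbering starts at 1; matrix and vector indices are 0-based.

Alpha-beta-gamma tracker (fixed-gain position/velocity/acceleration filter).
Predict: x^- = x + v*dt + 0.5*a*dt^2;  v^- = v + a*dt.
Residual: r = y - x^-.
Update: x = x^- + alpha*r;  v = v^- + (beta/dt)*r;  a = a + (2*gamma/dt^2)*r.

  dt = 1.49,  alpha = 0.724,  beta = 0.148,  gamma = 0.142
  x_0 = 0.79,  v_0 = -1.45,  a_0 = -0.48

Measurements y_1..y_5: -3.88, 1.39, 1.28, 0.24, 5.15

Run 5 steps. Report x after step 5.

step 1: x_pred=-1.9033  r=-1.9767  x^+=-3.3344  v^+=-2.3615  a^+=-0.7329
step 2: x_pred=-7.6666  r=9.0566  x^+=-1.1096  v^+=-2.5539  a^+=0.4257
step 3: x_pred=-4.4424  r=5.7224  x^+=-0.2994  v^+=-1.3512  a^+=1.1577
step 4: x_pred=-1.0276  r=1.2676  x^+=-0.1099  v^+=0.4997  a^+=1.3199
step 5: x_pred=2.0997  r=3.0503  x^+=4.3081  v^+=2.7692  a^+=1.7101

x_post = 4.3081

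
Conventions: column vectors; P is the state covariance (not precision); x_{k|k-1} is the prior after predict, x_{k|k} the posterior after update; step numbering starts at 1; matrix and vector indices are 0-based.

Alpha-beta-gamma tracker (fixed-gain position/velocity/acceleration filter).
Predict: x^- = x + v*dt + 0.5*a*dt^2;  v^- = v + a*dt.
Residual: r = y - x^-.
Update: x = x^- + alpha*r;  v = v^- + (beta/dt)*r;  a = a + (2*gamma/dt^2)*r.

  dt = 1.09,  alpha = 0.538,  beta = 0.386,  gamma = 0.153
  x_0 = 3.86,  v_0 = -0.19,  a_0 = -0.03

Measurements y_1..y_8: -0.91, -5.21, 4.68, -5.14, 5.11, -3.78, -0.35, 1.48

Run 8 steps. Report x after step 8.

x_post = 2.8656

step 1: x_pred=3.6351  r=-4.5451  x^+=1.1898  v^+=-1.8322  a^+=-1.2006
step 2: x_pred=-1.5205  r=-3.6895  x^+=-3.5055  v^+=-4.4474  a^+=-2.1508
step 3: x_pred=-9.6309  r=14.3109  x^+=-1.9316  v^+=-1.7240  a^+=1.5350
step 4: x_pred=-2.8989  r=-2.2411  x^+=-4.1046  v^+=-0.8445  a^+=0.9578
step 5: x_pred=-4.4561  r=9.5661  x^+=0.6905  v^+=3.5871  a^+=3.4216
step 6: x_pred=6.6330  r=-10.4130  x^+=1.0308  v^+=3.6291  a^+=0.7397
step 7: x_pred=5.4259  r=-5.7759  x^+=2.3185  v^+=2.3899  a^+=-0.7480
step 8: x_pred=4.4792  r=-2.9992  x^+=2.8656  v^+=0.5125  a^+=-1.5204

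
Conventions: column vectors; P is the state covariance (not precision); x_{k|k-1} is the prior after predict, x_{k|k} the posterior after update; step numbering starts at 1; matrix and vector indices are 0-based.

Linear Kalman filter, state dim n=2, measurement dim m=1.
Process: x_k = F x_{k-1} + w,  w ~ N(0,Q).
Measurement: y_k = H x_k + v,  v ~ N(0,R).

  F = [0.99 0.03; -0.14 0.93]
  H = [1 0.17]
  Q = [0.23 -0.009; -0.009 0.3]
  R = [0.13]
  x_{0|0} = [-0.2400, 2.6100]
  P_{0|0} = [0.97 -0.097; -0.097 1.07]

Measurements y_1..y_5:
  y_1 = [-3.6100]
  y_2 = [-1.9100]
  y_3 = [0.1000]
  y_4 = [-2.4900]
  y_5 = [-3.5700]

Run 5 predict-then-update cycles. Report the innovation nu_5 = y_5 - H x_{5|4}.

step 1: x^-=[-0.1593, 2.4609]  P^-=[1.1759 -0.2025; -0.2025 1.2697]  S=[1.2737]  K=[0.8962; 0.0105]  nu=[-3.8691]  x^+=[-3.6266, 2.4203]  P^+=[0.1530 -0.2145; -0.2145 1.2696]
step 2: x^-=[-3.5177, 2.7586]  P^-=[0.3683 -0.1913; -0.1913 1.4569]  S=[0.4754]  K=[0.7064; 0.1185]  nu=[1.1387]  x^+=[-2.7133, 2.8936]  P^+=[0.1311 -0.2311; -0.2311 1.4502]
step 3: x^-=[-2.5994, 3.0709]  P^-=[0.3461 -0.1985; -0.1985 1.6171]  S=[0.4553]  K=[0.6860; 0.1677]  nu=[2.1773]  x^+=[-1.1058, 3.4360]  P^+=[0.1318 -0.2509; -0.2509 1.6042]
step 4: x^-=[-0.9916, 3.3503]  P^-=[0.3457 -0.2125; -0.2125 1.7554]  S=[0.4542]  K=[0.6816; 0.1892]  nu=[-2.0679]  x^+=[-2.4012, 2.9591]  P^+=[0.1347 -0.2711; -0.2711 1.7392]
step 5: x^-=[-2.2884, 3.0881]  P^-=[0.3475 -0.2276; -0.2276 1.8774]  S=[0.4544]  K=[0.6796; 0.2016]  nu=[-1.8065]  x^+=[-3.5162, 2.7239]  P^+=[0.1376 -0.2898; -0.2898 1.8590]

innov = [-1.8065]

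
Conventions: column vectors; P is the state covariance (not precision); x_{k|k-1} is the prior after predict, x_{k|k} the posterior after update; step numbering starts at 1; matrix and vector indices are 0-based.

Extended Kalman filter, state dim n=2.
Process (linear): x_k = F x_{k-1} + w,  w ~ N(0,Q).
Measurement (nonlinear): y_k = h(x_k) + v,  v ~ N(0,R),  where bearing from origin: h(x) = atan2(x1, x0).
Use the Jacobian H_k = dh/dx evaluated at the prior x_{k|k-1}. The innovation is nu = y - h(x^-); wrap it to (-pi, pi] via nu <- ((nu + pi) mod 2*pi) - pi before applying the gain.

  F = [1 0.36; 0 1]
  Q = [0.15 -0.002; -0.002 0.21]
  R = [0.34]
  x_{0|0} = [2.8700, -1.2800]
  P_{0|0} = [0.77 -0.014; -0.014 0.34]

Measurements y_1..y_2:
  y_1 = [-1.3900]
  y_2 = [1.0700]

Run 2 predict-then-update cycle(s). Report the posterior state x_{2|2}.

x_post = [2.8860, -0.7944]

step 1: x^-=[2.4092, -1.2800]  P^-=[0.9540 0.1064; 0.1064 0.5500]  H_jac=[0.1720 0.3237]  S=[0.4377]  K=[0.4535; 0.4486]  nu=[-0.9016]  x^+=[2.0003, -1.6844]  P^+=[0.8640 0.0174; 0.0174 0.4619]
step 2: x^-=[1.3939, -1.6844]  P^-=[1.0863 0.1817; 0.1817 0.6719]  H_jac=[0.3524 0.2916]  S=[0.5693]  K=[0.7654; 0.4566]  nu=[1.9495]  x^+=[2.8860, -0.7944]  P^+=[0.7528 -0.0173; -0.0173 0.5533]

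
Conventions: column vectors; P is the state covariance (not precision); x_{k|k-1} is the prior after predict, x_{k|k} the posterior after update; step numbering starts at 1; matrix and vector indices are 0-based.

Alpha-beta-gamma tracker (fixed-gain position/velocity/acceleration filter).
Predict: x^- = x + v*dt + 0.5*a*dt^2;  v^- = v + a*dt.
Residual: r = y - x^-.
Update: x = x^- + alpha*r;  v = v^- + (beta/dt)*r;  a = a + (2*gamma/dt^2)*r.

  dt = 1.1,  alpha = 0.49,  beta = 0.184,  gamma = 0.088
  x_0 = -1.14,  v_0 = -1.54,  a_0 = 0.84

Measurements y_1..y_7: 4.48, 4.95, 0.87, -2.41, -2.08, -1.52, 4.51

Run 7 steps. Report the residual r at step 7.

step 1: x_pred=-2.3258  r=6.8058  x^+=1.0090  v^+=0.5224  a^+=1.8299
step 2: x_pred=2.6908  r=2.2592  x^+=3.7978  v^+=2.9133  a^+=2.1585
step 3: x_pred=8.3083  r=-7.4383  x^+=4.6635  v^+=4.0434  a^+=1.0766
step 4: x_pred=9.7627  r=-12.1727  x^+=3.7981  v^+=3.1915  a^+=-0.6940
step 5: x_pred=6.8889  r=-8.9689  x^+=2.4941  v^+=0.9279  a^+=-1.9985
step 6: x_pred=2.3057  r=-3.8257  x^+=0.4311  v^+=-1.9104  a^+=-2.5550
step 7: x_pred=-3.2161  r=7.7261  x^+=0.5697  v^+=-3.4285  a^+=-1.4312

resid = 7.7261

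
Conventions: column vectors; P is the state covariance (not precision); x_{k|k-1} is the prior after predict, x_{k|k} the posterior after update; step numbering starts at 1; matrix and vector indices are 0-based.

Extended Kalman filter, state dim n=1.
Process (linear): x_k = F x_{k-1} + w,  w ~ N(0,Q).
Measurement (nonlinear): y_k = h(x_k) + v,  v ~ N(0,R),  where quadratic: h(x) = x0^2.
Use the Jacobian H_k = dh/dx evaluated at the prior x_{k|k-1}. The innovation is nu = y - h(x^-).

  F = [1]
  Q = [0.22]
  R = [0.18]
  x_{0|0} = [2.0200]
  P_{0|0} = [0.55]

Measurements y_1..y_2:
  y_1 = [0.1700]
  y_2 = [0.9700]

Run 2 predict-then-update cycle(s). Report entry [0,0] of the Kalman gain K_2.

K[0,0] = 0.4004

step 1: x^-=[2.0200]  P^-=[0.7700]  H_jac=[4.0400]  S=[12.7476]  K=[0.2440]  nu=[-3.9104]  x^+=[1.0657]  P^+=[0.0109]
step 2: x^-=[1.0657]  P^-=[0.2309]  H_jac=[2.1315]  S=[1.2289]  K=[0.4004]  nu=[-0.1658]  x^+=[0.9993]  P^+=[0.0338]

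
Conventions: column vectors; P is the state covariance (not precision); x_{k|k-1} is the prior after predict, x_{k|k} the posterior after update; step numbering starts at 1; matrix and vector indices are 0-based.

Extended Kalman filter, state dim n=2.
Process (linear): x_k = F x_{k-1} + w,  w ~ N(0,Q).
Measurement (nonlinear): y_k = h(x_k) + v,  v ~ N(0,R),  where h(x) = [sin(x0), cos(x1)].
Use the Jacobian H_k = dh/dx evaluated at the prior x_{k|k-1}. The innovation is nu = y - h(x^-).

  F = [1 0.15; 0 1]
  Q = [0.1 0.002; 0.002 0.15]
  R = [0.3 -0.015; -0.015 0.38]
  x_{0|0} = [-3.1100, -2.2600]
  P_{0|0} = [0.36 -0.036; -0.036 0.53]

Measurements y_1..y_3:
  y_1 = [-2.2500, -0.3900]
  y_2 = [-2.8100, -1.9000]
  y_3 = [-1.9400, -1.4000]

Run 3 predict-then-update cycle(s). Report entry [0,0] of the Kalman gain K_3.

step 1: x^-=[-3.4490, -2.2600]  P^-=[0.4611 0.0455; 0.0455 0.6800]  H_jac=[-0.9531 0.0000; 0.0000 0.7718]  S=[0.7189 -0.0485; -0.0485 0.7850]  K=[-0.6109 0.0070; -0.0153 0.6676]  nu=[-2.5526, 0.2459]  x^+=[-1.8879, -2.0567]  P^+=[0.1924 0.0153; 0.0153 0.3290]
step 2: x^-=[-2.1964, -2.0567]  P^-=[0.3044 0.0667; 0.0667 0.4790]  H_jac=[-0.5856 0.0000; 0.0000 0.8842]  S=[0.4044 -0.0495; -0.0495 0.7545]  K=[-0.4347 0.0496; -0.0280 0.5595]  nu=[-1.9994, -1.4330]  x^+=[-1.3983, -2.8024]  P^+=[0.2240 0.0287; 0.0287 0.2409]
step 3: x^-=[-1.8187, -2.8024]  P^-=[0.3380 0.0668; 0.0668 0.3909]  H_jac=[-0.2454 0.0000; 0.0000 0.3327]  S=[0.3203 -0.0205; -0.0205 0.4233]  K=[-0.2563 0.0401; -0.0317 0.3057]  nu=[-0.9706, -0.4570]  x^+=[-1.5883, -2.9114]  P^+=[0.3159 0.0574; 0.0574 0.3506]

K[0,0] = -0.2563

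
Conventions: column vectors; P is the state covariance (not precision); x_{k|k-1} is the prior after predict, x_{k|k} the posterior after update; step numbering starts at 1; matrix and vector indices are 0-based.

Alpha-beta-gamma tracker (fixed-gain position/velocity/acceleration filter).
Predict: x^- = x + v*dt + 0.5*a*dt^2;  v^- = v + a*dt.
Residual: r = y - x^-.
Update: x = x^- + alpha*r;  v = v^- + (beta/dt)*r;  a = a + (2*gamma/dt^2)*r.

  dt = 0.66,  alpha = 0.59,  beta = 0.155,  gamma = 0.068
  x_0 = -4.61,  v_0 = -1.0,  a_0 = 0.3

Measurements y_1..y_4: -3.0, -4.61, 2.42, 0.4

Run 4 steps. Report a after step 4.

a_post = 2.3180

step 1: x_pred=-5.2047  r=2.2047  x^+=-3.9039  v^+=-0.2842  a^+=0.9883
step 2: x_pred=-3.8763  r=-0.7337  x^+=-4.3092  v^+=0.1957  a^+=0.7592
step 3: x_pred=-4.0146  r=6.4346  x^+=-0.2182  v^+=2.2080  a^+=2.7682
step 4: x_pred=1.8420  r=-1.4420  x^+=0.9912  v^+=3.6964  a^+=2.3180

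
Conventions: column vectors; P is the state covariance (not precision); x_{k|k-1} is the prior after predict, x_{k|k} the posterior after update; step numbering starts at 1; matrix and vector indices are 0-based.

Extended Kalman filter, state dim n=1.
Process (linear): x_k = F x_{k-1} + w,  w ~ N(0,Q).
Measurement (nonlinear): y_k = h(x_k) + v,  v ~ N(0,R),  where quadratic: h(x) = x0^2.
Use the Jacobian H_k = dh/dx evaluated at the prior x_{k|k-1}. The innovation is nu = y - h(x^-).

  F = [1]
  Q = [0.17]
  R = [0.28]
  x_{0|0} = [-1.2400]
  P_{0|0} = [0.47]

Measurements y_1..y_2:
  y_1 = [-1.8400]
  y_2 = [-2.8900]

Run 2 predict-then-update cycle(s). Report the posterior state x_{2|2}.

x_post = [-0.1063]

step 1: x^-=[-1.2400]  P^-=[0.6400]  H_jac=[-2.4800]  S=[4.2163]  K=[-0.3764]  nu=[-3.3776]  x^+=[0.0315]  P^+=[0.0425]
step 2: x^-=[0.0315]  P^-=[0.2125]  H_jac=[0.0630]  S=[0.2808]  K=[0.0477]  nu=[-2.8910]  x^+=[-0.1063]  P^+=[0.2119]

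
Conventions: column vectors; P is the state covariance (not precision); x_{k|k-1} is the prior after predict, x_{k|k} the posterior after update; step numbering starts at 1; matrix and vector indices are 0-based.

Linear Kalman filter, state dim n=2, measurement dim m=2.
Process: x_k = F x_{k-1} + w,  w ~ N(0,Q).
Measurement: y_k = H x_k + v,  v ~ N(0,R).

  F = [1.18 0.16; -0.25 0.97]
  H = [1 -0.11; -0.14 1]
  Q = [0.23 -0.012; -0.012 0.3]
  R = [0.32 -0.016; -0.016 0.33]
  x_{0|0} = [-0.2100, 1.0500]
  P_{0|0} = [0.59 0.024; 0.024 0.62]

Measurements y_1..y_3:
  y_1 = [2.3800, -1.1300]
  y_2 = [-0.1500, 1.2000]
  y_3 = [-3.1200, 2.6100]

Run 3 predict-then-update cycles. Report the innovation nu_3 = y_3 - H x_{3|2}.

step 1: x^-=[-0.0798, 1.0710]  P^-=[1.0765 -0.0633; -0.0633 0.9086]  S=[1.4214 -0.3309; -0.3309 1.2774]  K=[0.7696 0.0319; 0.0557 0.7326]  nu=[2.5776, -2.2122]  x^+=[1.8336, -0.4061]  P^+=[0.2494 0.0331; 0.0331 0.2455]
step 2: x^-=[2.0987, -0.8523]  P^-=[0.5961 -0.0109; -0.0109 0.5305]  S=[0.9249 -0.1689; -0.1689 0.8753]  K=[0.6490 0.0174; 0.0374 0.6151]  nu=[-2.3424, 2.3461]  x^+=[0.6194, 0.5031]  P^+=[0.2101 0.0248; 0.0248 0.2059]
step 3: x^-=[0.8114, 0.3332]  P^-=[0.5372 -0.0147; -0.0147 0.4948]  S=[0.8664 -0.1605; -0.1605 0.8394]  K=[0.6242 0.0123; 0.0310 0.5978]  nu=[-3.8947, 2.3904]  x^+=[-1.5902, 1.6414]  P^+=[0.2020 0.0224; 0.0224 0.1999]

innov = [-3.8947, 2.3904]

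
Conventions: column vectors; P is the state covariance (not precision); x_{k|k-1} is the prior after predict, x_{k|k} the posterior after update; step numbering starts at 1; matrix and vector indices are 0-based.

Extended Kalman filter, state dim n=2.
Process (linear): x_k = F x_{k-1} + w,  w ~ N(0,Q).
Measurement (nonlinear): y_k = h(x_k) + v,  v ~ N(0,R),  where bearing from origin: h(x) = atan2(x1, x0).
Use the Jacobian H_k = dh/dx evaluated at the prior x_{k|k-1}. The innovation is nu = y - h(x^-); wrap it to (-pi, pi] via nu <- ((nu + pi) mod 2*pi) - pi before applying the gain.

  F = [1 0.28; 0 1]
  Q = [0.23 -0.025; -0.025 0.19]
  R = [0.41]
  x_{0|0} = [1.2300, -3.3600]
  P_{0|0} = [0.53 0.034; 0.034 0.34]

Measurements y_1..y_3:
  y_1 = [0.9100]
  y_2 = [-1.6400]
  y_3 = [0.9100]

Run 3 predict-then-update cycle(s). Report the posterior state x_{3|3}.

x_post = [1.3093, -2.9053]

step 1: x^-=[0.2892, -3.3600]  P^-=[0.8057 0.1042; 0.1042 0.5300]  H_jac=[0.2954 0.0254]  S=[0.4822]  K=[0.4991; 0.0918]  nu=[2.3949]  x^+=[1.4845, -3.1402]  P^+=[0.6856 0.0821; 0.0821 0.5259]
step 2: x^-=[0.6052, -3.1402]  P^-=[1.0028 0.2044; 0.2044 0.7159]  H_jac=[0.3070 0.0592]  S=[0.5145]  K=[0.6220; 0.2043]  nu=[-0.2596]  x^+=[0.4438, -3.1932]  P^+=[0.8038 0.1390; 0.1390 0.6945]
step 3: x^-=[-0.4503, -3.1932]  P^-=[1.1660 0.3084; 0.3084 0.8845]  H_jac=[0.3071 -0.0433]  S=[0.5134]  K=[0.6714; 0.1099]  nu=[2.6209]  x^+=[1.3093, -2.9053]  P^+=[0.9346 0.2706; 0.2706 0.8783]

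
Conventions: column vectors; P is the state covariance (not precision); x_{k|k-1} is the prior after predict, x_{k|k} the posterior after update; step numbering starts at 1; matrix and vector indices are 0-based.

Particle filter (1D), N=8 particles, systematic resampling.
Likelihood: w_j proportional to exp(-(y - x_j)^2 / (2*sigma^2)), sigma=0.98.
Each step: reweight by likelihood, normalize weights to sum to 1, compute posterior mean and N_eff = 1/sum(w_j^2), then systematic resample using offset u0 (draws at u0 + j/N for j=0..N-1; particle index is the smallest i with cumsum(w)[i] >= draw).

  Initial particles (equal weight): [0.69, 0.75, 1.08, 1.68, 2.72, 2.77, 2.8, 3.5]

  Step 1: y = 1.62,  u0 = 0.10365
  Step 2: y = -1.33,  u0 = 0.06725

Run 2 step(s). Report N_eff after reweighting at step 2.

N_eff = 3.0501

step 1: w=[0.1315, 0.1391, 0.1772, 0.2059, 0.1099, 0.1036, 0.0999, 0.0328]  mean=1.7129  Neff=6.9280  idx=[0, 1, 2, 3, 3, 4, 5, 7]
step 2: w=[0.4100, 0.3607, 0.1668, 0.0307, 0.0307, 0.0007, 0.0005, 0.0000]  mean=0.8400  Neff=3.0501  idx=[0, 0, 0, 1, 1, 1, 2, 3]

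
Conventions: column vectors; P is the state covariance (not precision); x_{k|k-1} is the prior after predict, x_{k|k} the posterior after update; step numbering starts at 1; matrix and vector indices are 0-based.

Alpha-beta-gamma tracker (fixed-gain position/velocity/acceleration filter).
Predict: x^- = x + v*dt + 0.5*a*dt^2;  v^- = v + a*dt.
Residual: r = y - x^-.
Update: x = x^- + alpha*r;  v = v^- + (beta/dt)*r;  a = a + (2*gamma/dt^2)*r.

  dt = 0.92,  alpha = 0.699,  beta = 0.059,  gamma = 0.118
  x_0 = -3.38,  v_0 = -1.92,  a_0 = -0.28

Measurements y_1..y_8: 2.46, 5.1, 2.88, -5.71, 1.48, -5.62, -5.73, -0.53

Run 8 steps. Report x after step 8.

x_post = -2.9978

step 1: x_pred=-5.2649  r=7.7249  x^+=0.1348  v^+=-1.6822  a^+=1.8739
step 2: x_pred=-0.6198  r=5.7198  x^+=3.3783  v^+=0.4086  a^+=3.4688
step 3: x_pred=5.2222  r=-2.3422  x^+=3.5850  v^+=3.4497  a^+=2.8157
step 4: x_pred=7.9503  r=-13.6603  x^+=-1.5983  v^+=5.1640  a^+=-0.9932
step 5: x_pred=2.7323  r=-1.2523  x^+=1.8570  v^+=4.1700  a^+=-1.3424
step 6: x_pred=5.1252  r=-10.7452  x^+=-2.3857  v^+=2.2459  a^+=-4.3385
step 7: x_pred=-2.1555  r=-3.5745  x^+=-4.6541  v^+=-1.9747  a^+=-5.3351
step 8: x_pred=-8.7287  r=8.1987  x^+=-2.9978  v^+=-6.3573  a^+=-3.0491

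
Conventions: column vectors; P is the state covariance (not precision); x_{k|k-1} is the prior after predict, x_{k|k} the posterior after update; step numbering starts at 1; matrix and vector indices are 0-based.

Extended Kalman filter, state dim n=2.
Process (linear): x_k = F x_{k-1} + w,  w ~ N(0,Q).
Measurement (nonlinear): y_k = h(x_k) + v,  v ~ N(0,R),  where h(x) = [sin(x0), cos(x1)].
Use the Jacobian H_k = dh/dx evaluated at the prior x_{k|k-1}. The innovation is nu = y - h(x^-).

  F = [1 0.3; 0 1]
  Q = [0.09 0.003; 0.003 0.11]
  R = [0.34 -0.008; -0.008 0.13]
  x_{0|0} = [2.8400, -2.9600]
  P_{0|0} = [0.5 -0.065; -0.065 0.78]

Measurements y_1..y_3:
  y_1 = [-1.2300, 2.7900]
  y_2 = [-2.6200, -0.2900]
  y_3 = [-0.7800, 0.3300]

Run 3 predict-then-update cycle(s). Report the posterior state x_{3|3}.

x_post = [5.6416, 1.4648]

step 1: x^-=[1.9520, -2.9600]  P^-=[0.6212 0.1720; 0.1720 0.8900]  H_jac=[-0.3720 0.0000; 0.0000 0.1806]  S=[0.4260 -0.0196; -0.0196 0.1590]  K=[-0.5366 0.1293; -0.1044 0.9979]  nu=[-2.1582, 3.7736]  x^+=[3.5982, 1.0309]  P^+=[0.4932 0.1169; 0.1169 0.7229]
step 2: x^-=[3.9074, 1.0309]  P^-=[0.7184 0.3368; 0.3368 0.8329]  H_jac=[-0.7208 0.0000; 0.0000 -0.8577]  S=[0.7132 0.2002; 0.2002 0.7428]  K=[-0.6673 -0.2090; -0.0761 -0.9413]  nu=[-1.9269, -0.8041]  x^+=[5.3613, 1.9344]  P^+=[0.3125 0.0255; 0.0255 0.1420]
step 3: x^-=[5.9416, 1.9344]  P^-=[0.4305 0.0710; 0.0710 0.2520]  H_jac=[0.9422 0.0000; 0.0000 -0.9346]  S=[0.7222 -0.0706; -0.0706 0.3501]  K=[0.5540 -0.0780; 0.0275 -0.6671]  nu=[-0.4450, 0.6856]  x^+=[5.6416, 1.4648]  P^+=[0.2006 0.0156; 0.0156 0.0930]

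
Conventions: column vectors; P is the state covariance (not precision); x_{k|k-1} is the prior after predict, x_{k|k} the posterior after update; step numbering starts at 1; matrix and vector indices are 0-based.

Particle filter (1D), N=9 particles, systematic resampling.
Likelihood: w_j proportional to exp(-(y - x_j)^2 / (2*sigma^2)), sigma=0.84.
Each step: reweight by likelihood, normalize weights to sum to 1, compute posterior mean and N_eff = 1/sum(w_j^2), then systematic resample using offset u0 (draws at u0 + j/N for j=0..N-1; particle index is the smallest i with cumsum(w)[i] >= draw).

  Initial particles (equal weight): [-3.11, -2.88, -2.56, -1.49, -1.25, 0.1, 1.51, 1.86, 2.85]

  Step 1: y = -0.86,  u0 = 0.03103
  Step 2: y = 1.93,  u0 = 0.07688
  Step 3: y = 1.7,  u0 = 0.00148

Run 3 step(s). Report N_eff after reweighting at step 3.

step 1: w=[0.0115, 0.0230, 0.0535, 0.3133, 0.3726, 0.2160, 0.0078, 0.0022, 0.0000]  mean=-1.1343  Neff=3.4809  idx=[1, 3, 3, 3, 4, 4, 4, 5, 5]
step 2: w=[0.0000, 0.0013, 0.0013, 0.0013, 0.0041, 0.0041, 0.0041, 0.4919, 0.4919]  mean=0.0772  Neff=2.0662  idx=[7, 7, 7, 7, 8, 8, 8, 8, 8]
step 3: w=[0.1111, 0.1111, 0.1111, 0.1111, 0.1111, 0.1111, 0.1111, 0.1111, 0.1111]  mean=0.1000  Neff=9.0000  idx=[0, 1, 2, 3, 4, 5, 6, 7, 8]

N_eff = 9.0000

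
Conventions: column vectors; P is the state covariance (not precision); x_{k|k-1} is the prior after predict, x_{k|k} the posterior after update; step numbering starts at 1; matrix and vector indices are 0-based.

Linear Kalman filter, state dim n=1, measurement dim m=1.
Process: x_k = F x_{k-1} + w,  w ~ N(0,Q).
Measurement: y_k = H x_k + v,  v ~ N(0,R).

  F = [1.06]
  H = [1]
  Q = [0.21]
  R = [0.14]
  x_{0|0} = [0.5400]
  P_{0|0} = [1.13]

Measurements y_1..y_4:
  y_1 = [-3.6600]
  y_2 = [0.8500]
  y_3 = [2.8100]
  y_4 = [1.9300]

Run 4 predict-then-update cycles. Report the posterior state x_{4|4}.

x_post = [1.9354]

step 1: x^-=[0.5724]  P^-=[1.4797]  S=[1.6197]  K=[0.9136]  nu=[-4.2324]  x^+=[-3.2942]  P^+=[0.1279]
step 2: x^-=[-3.4918]  P^-=[0.3537]  S=[0.4937]  K=[0.7164]  nu=[4.3418]  x^+=[-0.3812]  P^+=[0.1003]
step 3: x^-=[-0.4041]  P^-=[0.3227]  S=[0.4627]  K=[0.6974]  nu=[3.2141]  x^+=[1.8375]  P^+=[0.0976]
step 4: x^-=[1.9478]  P^-=[0.3197]  S=[0.4597]  K=[0.6955]  nu=[-0.0178]  x^+=[1.9354]  P^+=[0.0974]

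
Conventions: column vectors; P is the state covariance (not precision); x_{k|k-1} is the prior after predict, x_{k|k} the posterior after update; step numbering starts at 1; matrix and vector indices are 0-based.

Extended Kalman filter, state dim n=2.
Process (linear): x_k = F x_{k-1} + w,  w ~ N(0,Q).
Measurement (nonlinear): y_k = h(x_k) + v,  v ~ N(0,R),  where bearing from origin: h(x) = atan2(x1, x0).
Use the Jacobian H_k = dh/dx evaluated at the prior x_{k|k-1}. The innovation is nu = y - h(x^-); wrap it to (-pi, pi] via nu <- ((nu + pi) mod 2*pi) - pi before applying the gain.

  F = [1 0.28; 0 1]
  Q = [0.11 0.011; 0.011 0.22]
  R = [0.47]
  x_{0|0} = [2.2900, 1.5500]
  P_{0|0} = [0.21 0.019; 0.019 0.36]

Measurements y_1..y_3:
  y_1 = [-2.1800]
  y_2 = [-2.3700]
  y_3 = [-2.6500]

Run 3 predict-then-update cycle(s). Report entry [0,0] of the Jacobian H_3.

step 1: x^-=[2.7240, 1.5500]  P^-=[0.3589 0.1308; 0.1308 0.5800]  H_jac=[-0.1578 0.2773]  S=[0.5121]  K=[-0.0397; 0.2738]  nu=[-2.6973]  x^+=[2.8312, 0.8115]  P^+=[0.3581 0.1364; 0.1364 0.5416]
step 2: x^-=[3.0584, 0.8115]  P^-=[0.5869 0.2990; 0.2990 0.7616]  H_jac=[-0.0810 0.3055]  S=[0.5301]  K=[0.0826; 0.3931]  nu=[-2.6294]  x^+=[2.8413, -0.2222]  P^+=[0.5833 0.2818; 0.2818 0.6797]
step 3: x^-=[2.7791, -0.2222]  P^-=[0.9044 0.4831; 0.4831 0.8997]  H_jac=[0.0286 0.3575]  S=[0.5956]  K=[0.3334; 0.5632]  nu=[-2.5702]  x^+=[1.9222, -1.6699]  P^+=[0.8382 0.3713; 0.3713 0.7107]

H_jac[0,0] = 0.0286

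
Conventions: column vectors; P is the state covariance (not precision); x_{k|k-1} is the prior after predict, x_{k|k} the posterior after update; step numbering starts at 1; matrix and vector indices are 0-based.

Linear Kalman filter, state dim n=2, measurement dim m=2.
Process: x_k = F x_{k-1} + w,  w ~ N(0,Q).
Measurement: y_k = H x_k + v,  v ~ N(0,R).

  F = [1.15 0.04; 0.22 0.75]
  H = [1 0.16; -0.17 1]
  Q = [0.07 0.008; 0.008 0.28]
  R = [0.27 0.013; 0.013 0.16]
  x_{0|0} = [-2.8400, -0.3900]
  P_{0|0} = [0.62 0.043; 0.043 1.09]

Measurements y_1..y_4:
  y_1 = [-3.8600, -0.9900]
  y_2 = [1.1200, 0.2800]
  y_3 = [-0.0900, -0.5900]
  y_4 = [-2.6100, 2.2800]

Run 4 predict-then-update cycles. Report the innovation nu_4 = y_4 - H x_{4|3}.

innov = [-1.7323, 2.6943]

step 1: x^-=[-3.2816, -0.9173]  P^-=[0.8957 0.2350; 0.2350 0.9373]  S=[1.2649 0.2393; 0.2393 1.0433]  K=[0.7556 -0.0940; 0.1480 0.8262]  nu=[-0.4316, -0.6306]  x^+=[-3.5485, -1.5022]  P^+=[0.1982 0.0285; 0.0285 0.1390]
step 2: x^-=[-4.1408, -1.9073]  P^-=[0.3350 0.0871; 0.0871 0.3772]  S=[0.6426 0.1012; 0.1012 0.5172]  K=[0.5509 -0.0494; 0.1230 0.6765]  nu=[5.5660, 1.4833]  x^+=[-1.1480, -0.2191]  P^+=[0.1443 0.0238; 0.0238 0.1139]
step 3: x^-=[-1.3290, -0.4169]  P^-=[0.2632 0.0686; 0.0686 0.3589]  S=[0.5643 0.0925; 0.0925 0.5032]  K=[0.4929 -0.0431; 0.1138 0.6692]  nu=[1.3057, -0.3991]  x^+=[-0.6683, -0.5354]  P^+=[0.1291 0.0215; 0.0215 0.1122]
step 4: x^-=[-0.7899, -0.5486]  P^-=[0.2429 0.0627; 0.0627 0.3564]  S=[0.5421 0.0898; 0.0898 0.5021]  K=[0.4735 -0.0420; 0.1102 0.6689]  nu=[-1.7323, 2.6943]  x^+=[-1.7232, 1.0629]  P^+=[0.1240 0.0205; 0.0205 0.1119]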